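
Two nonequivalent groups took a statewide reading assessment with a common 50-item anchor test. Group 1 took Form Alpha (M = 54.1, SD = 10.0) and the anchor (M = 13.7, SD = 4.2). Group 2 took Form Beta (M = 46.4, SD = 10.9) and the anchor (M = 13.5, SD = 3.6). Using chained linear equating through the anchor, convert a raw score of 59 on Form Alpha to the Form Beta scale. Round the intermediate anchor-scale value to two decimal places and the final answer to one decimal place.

53.2

Form Alpha → anchor (Group 1): v = (4.2/10.0)(59 − 54.1) + 13.7 = 15.76
anchor → Form Beta (Group 2): y = (10.9/3.6)(15.76 − 13.5) + 46.4 = 53.2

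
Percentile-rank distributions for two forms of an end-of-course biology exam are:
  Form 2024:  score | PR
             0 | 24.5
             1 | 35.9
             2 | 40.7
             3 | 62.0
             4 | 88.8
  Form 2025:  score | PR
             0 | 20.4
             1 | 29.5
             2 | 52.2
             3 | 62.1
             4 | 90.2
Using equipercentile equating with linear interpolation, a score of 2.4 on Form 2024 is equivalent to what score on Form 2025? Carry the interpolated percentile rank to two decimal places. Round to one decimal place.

PR of 2.4 on Form 2024: 40.7 + (2.4 − 2)/(3 − 2) × (62.0 − 40.7) = 49.22
On Form 2025, PR 49.22 falls between score 1 (PR 29.5) and 2 (PR 52.2).
Interpolate: 1 + (49.22 − 29.5)/(52.2 − 29.5) × (2 − 1) = 1.9

1.9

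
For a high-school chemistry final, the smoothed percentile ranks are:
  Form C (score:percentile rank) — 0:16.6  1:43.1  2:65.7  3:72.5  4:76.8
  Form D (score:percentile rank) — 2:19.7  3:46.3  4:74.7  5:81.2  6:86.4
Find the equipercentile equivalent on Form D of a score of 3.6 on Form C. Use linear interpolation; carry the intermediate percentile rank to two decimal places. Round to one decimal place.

4.1

PR of 3.6 on Form C: 72.5 + (3.6 − 3)/(4 − 3) × (76.8 − 72.5) = 75.08
On Form D, PR 75.08 falls between score 4 (PR 74.7) and 5 (PR 81.2).
Interpolate: 4 + (75.08 − 74.7)/(81.2 − 74.7) × (5 − 4) = 4.1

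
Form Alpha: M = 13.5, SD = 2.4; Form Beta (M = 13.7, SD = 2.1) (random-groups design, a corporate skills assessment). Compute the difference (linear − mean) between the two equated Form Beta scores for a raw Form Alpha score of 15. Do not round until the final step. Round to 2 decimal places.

Mean-equated: 15 + (13.7 − 13.5) = 15.20
Linear-equated: (2.1/2.4)(15 − 13.5) + 13.7 = 15.012
Difference = 15.012 − 15.20 = -0.19

-0.19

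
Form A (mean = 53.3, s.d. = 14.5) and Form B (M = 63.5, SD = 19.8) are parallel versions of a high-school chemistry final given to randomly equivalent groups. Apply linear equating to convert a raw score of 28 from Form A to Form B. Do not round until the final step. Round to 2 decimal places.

28.95

Linear equating: y = (SD_Y/SD_X)(x − M_X) + M_Y
y = (19.8/14.5)(28 − 53.3) + 63.5
y = 1.365517 × -25.3 + 63.5 = -34.5476 + 63.5 = 28.95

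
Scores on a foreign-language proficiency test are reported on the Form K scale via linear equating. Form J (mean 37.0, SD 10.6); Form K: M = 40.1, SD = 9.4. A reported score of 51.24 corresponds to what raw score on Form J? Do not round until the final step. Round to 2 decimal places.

49.56

Invert y = (SD_Y/SD_X)(x − M_X) + M_Y:
x = (SD_X/SD_Y)(y − M_Y) + M_X = (10.6/9.4)(51.24 − 40.1) + 37.0
x = 1.127660 × 11.140 + 37.0 = 49.56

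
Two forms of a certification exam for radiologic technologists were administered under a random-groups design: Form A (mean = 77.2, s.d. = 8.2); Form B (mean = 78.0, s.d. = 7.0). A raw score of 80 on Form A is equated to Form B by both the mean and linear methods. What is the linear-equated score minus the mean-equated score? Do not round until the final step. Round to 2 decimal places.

Mean-equated: 80 + (78.0 − 77.2) = 80.80
Linear-equated: (7.0/8.2)(80 − 77.2) + 78.0 = 80.390
Difference = 80.390 − 80.80 = -0.41

-0.41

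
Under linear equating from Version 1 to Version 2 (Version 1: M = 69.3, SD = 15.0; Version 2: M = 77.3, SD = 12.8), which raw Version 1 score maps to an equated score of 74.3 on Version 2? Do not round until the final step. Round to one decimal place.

Invert y = (SD_Y/SD_X)(x − M_X) + M_Y:
x = (SD_X/SD_Y)(y − M_Y) + M_X = (15.0/12.8)(74.3 − 77.3) + 69.3
x = 1.171875 × -3.000 + 69.3 = 65.8

65.8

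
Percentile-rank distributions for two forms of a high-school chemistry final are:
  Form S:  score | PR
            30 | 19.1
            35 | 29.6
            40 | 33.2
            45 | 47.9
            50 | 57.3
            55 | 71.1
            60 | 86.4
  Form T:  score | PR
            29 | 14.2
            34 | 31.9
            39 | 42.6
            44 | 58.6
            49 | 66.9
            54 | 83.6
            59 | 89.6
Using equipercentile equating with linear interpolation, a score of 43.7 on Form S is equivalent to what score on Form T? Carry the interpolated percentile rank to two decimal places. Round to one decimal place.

39.5

PR of 43.7 on Form S: 33.2 + (43.7 − 40)/(45 − 40) × (47.9 − 33.2) = 44.08
On Form T, PR 44.08 falls between score 39 (PR 42.6) and 44 (PR 58.6).
Interpolate: 39 + (44.08 − 42.6)/(58.6 − 42.6) × (44 − 39) = 39.5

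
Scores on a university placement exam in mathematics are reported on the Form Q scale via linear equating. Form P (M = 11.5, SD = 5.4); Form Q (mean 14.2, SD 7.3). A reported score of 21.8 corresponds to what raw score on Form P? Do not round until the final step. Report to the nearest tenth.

17.1

Invert y = (SD_Y/SD_X)(x − M_X) + M_Y:
x = (SD_X/SD_Y)(y − M_Y) + M_X = (5.4/7.3)(21.8 − 14.2) + 11.5
x = 0.739726 × 7.600 + 11.5 = 17.1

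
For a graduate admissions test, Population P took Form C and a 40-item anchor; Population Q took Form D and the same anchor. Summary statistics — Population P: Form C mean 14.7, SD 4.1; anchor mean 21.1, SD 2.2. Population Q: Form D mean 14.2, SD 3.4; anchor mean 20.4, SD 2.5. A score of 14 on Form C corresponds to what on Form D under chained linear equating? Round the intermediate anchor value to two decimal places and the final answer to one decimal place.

Form C → anchor (Population P): v = (2.2/4.1)(14 − 14.7) + 21.1 = 20.72
anchor → Form D (Population Q): y = (3.4/2.5)(20.72 − 20.4) + 14.2 = 14.6

14.6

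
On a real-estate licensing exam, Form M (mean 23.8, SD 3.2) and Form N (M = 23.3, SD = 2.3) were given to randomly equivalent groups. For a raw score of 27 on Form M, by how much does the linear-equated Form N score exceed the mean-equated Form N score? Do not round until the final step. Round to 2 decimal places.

Mean-equated: 27 + (23.3 − 23.8) = 26.50
Linear-equated: (2.3/3.2)(27 − 23.8) + 23.3 = 25.600
Difference = 25.600 − 26.50 = -0.90

-0.90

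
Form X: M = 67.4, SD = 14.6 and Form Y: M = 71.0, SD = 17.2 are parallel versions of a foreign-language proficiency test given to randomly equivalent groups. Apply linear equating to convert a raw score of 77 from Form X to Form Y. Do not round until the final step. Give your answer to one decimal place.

82.3

Linear equating: y = (SD_Y/SD_X)(x − M_X) + M_Y
y = (17.2/14.6)(77 − 67.4) + 71.0
y = 1.178082 × 9.6 + 71.0 = 11.3096 + 71.0 = 82.3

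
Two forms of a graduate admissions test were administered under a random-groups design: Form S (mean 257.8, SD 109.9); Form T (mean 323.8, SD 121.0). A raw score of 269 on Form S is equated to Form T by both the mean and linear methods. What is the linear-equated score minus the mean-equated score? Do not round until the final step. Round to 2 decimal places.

1.13

Mean-equated: 269 + (323.8 − 257.8) = 335.00
Linear-equated: (121.0/109.9)(269 − 257.8) + 323.8 = 336.131
Difference = 336.131 − 335.00 = 1.13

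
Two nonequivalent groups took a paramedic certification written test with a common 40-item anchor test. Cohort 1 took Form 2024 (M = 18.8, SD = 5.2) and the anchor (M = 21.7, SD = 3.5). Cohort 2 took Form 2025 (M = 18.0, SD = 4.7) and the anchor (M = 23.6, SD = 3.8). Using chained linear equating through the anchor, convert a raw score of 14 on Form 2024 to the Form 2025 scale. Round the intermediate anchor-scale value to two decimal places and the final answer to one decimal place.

11.7

Form 2024 → anchor (Cohort 1): v = (3.5/5.2)(14 − 18.8) + 21.7 = 18.47
anchor → Form 2025 (Cohort 2): y = (4.7/3.8)(18.47 − 23.6) + 18.0 = 11.7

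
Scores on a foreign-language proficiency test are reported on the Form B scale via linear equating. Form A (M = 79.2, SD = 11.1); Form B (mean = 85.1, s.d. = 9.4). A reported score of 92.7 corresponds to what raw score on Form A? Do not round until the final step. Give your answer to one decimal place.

88.2

Invert y = (SD_Y/SD_X)(x − M_X) + M_Y:
x = (SD_X/SD_Y)(y − M_Y) + M_X = (11.1/9.4)(92.7 − 85.1) + 79.2
x = 1.180851 × 7.600 + 79.2 = 88.2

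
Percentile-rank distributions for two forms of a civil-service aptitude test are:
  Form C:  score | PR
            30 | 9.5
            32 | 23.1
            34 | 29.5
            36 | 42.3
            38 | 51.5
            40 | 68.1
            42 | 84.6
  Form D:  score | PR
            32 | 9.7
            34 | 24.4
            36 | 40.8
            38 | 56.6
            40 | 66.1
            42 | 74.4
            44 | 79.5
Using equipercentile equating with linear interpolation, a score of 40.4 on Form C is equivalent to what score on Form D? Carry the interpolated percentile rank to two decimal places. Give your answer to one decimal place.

41.3

PR of 40.4 on Form C: 68.1 + (40.4 − 40)/(42 − 40) × (84.6 − 68.1) = 71.40
On Form D, PR 71.40 falls between score 40 (PR 66.1) and 42 (PR 74.4).
Interpolate: 40 + (71.40 − 66.1)/(74.4 − 66.1) × (42 − 40) = 41.3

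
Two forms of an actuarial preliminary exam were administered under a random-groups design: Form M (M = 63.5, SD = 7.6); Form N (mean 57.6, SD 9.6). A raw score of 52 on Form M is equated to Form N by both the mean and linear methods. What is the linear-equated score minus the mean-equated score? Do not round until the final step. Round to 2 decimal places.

Mean-equated: 52 + (57.6 − 63.5) = 46.10
Linear-equated: (9.6/7.6)(52 − 63.5) + 57.6 = 43.074
Difference = 43.074 − 46.10 = -3.03

-3.03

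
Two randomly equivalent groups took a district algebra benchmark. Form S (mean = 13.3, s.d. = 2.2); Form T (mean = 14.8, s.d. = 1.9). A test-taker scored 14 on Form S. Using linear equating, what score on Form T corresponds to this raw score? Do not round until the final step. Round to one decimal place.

15.4

Linear equating: y = (SD_Y/SD_X)(x − M_X) + M_Y
y = (1.9/2.2)(14 − 13.3) + 14.8
y = 0.863636 × 0.7 + 14.8 = 0.6045 + 14.8 = 15.4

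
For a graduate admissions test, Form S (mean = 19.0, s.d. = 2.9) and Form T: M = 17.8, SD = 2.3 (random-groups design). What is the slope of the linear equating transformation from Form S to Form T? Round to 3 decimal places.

A = SD_Y / SD_X = 2.3 / 2.9 = 0.793

0.793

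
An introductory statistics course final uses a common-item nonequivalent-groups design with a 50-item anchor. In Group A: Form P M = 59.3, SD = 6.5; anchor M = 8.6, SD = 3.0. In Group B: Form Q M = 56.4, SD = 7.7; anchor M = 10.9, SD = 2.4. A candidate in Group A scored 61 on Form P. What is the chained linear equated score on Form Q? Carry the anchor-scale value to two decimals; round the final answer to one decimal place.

51.5

Form P → anchor (Group A): v = (3.0/6.5)(61 − 59.3) + 8.6 = 9.38
anchor → Form Q (Group B): y = (7.7/2.4)(9.38 − 10.9) + 56.4 = 51.5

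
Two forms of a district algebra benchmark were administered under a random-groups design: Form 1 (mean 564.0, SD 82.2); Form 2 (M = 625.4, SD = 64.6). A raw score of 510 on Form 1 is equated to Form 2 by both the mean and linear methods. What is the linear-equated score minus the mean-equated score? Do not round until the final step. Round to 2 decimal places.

Mean-equated: 510 + (625.4 − 564.0) = 571.40
Linear-equated: (64.6/82.2)(510 − 564.0) + 625.4 = 582.962
Difference = 582.962 − 571.40 = 11.56

11.56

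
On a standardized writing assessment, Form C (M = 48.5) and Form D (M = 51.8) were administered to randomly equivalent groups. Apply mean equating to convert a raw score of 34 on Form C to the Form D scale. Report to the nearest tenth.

37.3

Mean equating: y = x + (M_Y − M_X) = 34 + (51.8 − 48.5) = 37.3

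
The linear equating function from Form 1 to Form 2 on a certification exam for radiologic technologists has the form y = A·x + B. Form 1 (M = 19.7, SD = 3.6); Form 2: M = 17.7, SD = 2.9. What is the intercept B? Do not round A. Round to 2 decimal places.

A = SD_Y / SD_X = 2.9 / 3.6 = 0.805556
B = M_Y − A·M_X = 17.7 − 0.805556 × 19.7 = 1.83

1.83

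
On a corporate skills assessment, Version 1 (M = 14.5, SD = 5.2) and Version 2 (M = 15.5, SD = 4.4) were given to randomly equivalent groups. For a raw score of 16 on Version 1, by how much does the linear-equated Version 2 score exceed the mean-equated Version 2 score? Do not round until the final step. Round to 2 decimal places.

Mean-equated: 16 + (15.5 − 14.5) = 17.00
Linear-equated: (4.4/5.2)(16 − 14.5) + 15.5 = 16.769
Difference = 16.769 − 17.00 = -0.23

-0.23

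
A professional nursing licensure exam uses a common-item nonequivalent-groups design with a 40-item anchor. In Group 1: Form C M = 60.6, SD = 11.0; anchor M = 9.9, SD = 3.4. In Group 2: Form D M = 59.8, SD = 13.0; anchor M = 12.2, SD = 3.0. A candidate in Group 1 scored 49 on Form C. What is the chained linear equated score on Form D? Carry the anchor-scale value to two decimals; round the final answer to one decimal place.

Form C → anchor (Group 1): v = (3.4/11.0)(49 − 60.6) + 9.9 = 6.31
anchor → Form D (Group 2): y = (13.0/3.0)(6.31 − 12.2) + 59.8 = 34.3

34.3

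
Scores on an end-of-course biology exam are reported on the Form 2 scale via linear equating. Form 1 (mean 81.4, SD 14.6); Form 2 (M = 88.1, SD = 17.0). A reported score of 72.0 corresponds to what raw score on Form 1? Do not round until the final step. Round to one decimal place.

Invert y = (SD_Y/SD_X)(x − M_X) + M_Y:
x = (SD_X/SD_Y)(y − M_Y) + M_X = (14.6/17.0)(72.0 − 88.1) + 81.4
x = 0.858824 × -16.100 + 81.4 = 67.6

67.6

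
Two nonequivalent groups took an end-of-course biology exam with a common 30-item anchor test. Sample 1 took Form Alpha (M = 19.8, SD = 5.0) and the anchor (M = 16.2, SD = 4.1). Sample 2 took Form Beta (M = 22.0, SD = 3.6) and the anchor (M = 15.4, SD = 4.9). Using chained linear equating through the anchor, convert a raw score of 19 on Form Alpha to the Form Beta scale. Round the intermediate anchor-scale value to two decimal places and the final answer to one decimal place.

Form Alpha → anchor (Sample 1): v = (4.1/5.0)(19 − 19.8) + 16.2 = 15.54
anchor → Form Beta (Sample 2): y = (3.6/4.9)(15.54 − 15.4) + 22.0 = 22.1

22.1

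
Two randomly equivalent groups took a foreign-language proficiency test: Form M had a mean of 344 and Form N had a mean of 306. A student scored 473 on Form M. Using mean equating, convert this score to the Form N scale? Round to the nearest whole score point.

435

Mean equating: y = x + (M_Y − M_X) = 473 + (306 − 344) = 435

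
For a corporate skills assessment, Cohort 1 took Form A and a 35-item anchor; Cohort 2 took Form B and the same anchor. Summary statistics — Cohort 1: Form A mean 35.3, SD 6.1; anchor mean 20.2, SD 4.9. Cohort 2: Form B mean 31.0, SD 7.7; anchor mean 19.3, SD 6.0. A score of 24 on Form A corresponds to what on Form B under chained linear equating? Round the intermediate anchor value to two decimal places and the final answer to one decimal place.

Form A → anchor (Cohort 1): v = (4.9/6.1)(24 − 35.3) + 20.2 = 11.12
anchor → Form B (Cohort 2): y = (7.7/6.0)(11.12 − 19.3) + 31.0 = 20.5

20.5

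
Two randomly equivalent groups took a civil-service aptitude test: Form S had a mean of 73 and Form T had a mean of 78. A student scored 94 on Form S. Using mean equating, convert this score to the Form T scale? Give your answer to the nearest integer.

Mean equating: y = x + (M_Y − M_X) = 94 + (78 − 73) = 99

99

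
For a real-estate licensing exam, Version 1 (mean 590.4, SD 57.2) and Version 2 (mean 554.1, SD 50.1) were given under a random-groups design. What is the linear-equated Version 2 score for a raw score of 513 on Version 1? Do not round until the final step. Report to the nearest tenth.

486.3

Linear equating: y = (SD_Y/SD_X)(x − M_X) + M_Y
y = (50.1/57.2)(513 − 590.4) + 554.1
y = 0.875874 × -77.4 + 554.1 = -67.7927 + 554.1 = 486.3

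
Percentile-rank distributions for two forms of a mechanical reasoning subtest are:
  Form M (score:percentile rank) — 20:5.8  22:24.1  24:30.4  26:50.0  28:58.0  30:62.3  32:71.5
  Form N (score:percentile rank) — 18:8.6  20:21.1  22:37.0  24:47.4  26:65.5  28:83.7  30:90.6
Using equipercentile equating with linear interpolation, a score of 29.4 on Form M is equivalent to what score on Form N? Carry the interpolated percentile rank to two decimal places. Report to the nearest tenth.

25.5

PR of 29.4 on Form M: 58.0 + (29.4 − 28)/(30 − 28) × (62.3 − 58.0) = 61.01
On Form N, PR 61.01 falls between score 24 (PR 47.4) and 26 (PR 65.5).
Interpolate: 24 + (61.01 − 47.4)/(65.5 − 47.4) × (26 − 24) = 25.5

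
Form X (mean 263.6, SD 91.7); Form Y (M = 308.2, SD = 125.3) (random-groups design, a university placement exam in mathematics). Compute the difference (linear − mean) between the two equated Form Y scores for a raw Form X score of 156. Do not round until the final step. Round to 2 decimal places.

Mean-equated: 156 + (308.2 − 263.6) = 200.60
Linear-equated: (125.3/91.7)(156 − 263.6) + 308.2 = 161.174
Difference = 161.174 − 200.60 = -39.43

-39.43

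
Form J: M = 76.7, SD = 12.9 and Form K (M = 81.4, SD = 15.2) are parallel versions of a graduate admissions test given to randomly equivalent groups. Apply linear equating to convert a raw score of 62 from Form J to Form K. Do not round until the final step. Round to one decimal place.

Linear equating: y = (SD_Y/SD_X)(x − M_X) + M_Y
y = (15.2/12.9)(62 − 76.7) + 81.4
y = 1.178295 × -14.7 + 81.4 = -17.3209 + 81.4 = 64.1

64.1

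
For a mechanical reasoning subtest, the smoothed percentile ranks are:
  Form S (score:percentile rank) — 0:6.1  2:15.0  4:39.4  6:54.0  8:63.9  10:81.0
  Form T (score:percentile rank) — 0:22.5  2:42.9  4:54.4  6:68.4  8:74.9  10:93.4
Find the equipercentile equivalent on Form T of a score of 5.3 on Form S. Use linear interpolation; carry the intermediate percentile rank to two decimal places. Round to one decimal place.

3.0

PR of 5.3 on Form S: 39.4 + (5.3 − 4)/(6 − 4) × (54.0 − 39.4) = 48.89
On Form T, PR 48.89 falls between score 2 (PR 42.9) and 4 (PR 54.4).
Interpolate: 2 + (48.89 − 42.9)/(54.4 − 42.9) × (4 − 2) = 3.0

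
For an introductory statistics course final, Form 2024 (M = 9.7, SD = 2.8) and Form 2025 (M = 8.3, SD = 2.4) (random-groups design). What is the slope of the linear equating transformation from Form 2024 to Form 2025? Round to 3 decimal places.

A = SD_Y / SD_X = 2.4 / 2.8 = 0.857

0.857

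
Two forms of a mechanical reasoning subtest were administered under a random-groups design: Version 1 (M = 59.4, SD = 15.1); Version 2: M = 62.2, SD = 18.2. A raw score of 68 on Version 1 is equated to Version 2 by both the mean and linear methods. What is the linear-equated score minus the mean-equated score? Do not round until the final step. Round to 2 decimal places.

Mean-equated: 68 + (62.2 − 59.4) = 70.80
Linear-equated: (18.2/15.1)(68 − 59.4) + 62.2 = 72.566
Difference = 72.566 − 70.80 = 1.77

1.77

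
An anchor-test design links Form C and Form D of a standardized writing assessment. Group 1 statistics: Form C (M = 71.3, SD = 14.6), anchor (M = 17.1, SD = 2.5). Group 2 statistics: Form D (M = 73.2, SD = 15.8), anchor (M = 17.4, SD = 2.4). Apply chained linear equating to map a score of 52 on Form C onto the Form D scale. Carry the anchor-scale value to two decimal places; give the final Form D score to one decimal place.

Form C → anchor (Group 1): v = (2.5/14.6)(52 − 71.3) + 17.1 = 13.80
anchor → Form D (Group 2): y = (15.8/2.4)(13.80 − 17.4) + 73.2 = 49.5

49.5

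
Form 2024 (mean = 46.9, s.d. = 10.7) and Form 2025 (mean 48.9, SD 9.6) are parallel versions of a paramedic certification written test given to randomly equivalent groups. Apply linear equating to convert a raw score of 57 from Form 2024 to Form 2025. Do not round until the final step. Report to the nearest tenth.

Linear equating: y = (SD_Y/SD_X)(x − M_X) + M_Y
y = (9.6/10.7)(57 − 46.9) + 48.9
y = 0.897196 × 10.1 + 48.9 = 9.0617 + 48.9 = 58.0

58.0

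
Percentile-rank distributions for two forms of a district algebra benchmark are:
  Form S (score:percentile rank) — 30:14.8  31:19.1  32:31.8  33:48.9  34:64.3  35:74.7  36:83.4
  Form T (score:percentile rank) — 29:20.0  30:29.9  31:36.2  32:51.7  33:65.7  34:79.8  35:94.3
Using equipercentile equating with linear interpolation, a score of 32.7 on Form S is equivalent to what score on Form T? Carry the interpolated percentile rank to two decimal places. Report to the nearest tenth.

PR of 32.7 on Form S: 31.8 + (32.7 − 32)/(33 − 32) × (48.9 − 31.8) = 43.77
On Form T, PR 43.77 falls between score 31 (PR 36.2) and 32 (PR 51.7).
Interpolate: 31 + (43.77 − 36.2)/(51.7 − 36.2) × (32 − 31) = 31.5

31.5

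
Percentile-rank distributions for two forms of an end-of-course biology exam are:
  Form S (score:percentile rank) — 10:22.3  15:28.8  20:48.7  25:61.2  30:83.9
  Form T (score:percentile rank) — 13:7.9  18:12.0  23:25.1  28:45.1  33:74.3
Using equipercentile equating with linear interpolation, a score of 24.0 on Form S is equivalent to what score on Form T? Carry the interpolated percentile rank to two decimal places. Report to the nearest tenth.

30.3

PR of 24.0 on Form S: 48.7 + (24.0 − 20)/(25 − 20) × (61.2 − 48.7) = 58.70
On Form T, PR 58.70 falls between score 28 (PR 45.1) and 33 (PR 74.3).
Interpolate: 28 + (58.70 − 45.1)/(74.3 − 45.1) × (33 − 28) = 30.3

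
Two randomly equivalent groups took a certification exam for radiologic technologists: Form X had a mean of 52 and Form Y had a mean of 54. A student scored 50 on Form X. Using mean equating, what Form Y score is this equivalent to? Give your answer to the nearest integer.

52

Mean equating: y = x + (M_Y − M_X) = 50 + (54 − 52) = 52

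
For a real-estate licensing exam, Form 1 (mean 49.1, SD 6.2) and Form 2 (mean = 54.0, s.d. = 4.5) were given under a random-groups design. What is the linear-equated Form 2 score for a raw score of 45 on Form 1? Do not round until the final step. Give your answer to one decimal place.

Linear equating: y = (SD_Y/SD_X)(x − M_X) + M_Y
y = (4.5/6.2)(45 − 49.1) + 54.0
y = 0.725806 × -4.1 + 54.0 = -2.9758 + 54.0 = 51.0

51.0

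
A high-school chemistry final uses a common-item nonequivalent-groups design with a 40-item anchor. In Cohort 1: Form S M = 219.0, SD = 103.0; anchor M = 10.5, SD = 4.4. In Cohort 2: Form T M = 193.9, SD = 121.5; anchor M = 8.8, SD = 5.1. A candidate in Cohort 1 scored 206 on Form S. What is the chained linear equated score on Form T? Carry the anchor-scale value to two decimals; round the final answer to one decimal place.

221.1

Form S → anchor (Cohort 1): v = (4.4/103.0)(206 − 219.0) + 10.5 = 9.94
anchor → Form T (Cohort 2): y = (121.5/5.1)(9.94 − 8.8) + 193.9 = 221.1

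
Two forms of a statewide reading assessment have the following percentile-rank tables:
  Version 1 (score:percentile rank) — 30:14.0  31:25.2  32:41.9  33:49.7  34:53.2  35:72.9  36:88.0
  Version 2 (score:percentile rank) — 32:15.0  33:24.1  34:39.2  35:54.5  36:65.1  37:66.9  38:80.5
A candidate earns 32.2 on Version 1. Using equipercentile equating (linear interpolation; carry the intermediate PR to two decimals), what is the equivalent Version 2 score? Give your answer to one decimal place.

34.3

PR of 32.2 on Version 1: 41.9 + (32.2 − 32)/(33 − 32) × (49.7 − 41.9) = 43.46
On Version 2, PR 43.46 falls between score 34 (PR 39.2) and 35 (PR 54.5).
Interpolate: 34 + (43.46 − 39.2)/(54.5 − 39.2) × (35 − 34) = 34.3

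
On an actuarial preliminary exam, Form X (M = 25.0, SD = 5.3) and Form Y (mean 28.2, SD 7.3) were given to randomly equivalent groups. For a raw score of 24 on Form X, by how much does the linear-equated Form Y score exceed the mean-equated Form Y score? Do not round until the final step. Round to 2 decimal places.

Mean-equated: 24 + (28.2 − 25.0) = 27.20
Linear-equated: (7.3/5.3)(24 − 25.0) + 28.2 = 26.823
Difference = 26.823 − 27.20 = -0.38

-0.38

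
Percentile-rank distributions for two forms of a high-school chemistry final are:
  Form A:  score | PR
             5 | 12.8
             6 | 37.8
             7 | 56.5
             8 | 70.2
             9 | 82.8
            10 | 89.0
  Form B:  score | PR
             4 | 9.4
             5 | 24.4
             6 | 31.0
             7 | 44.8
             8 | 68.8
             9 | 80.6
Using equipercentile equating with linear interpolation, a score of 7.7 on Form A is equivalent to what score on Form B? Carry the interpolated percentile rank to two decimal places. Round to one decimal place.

7.9

PR of 7.7 on Form A: 56.5 + (7.7 − 7)/(8 − 7) × (70.2 − 56.5) = 66.09
On Form B, PR 66.09 falls between score 7 (PR 44.8) and 8 (PR 68.8).
Interpolate: 7 + (66.09 − 44.8)/(68.8 − 44.8) × (8 − 7) = 7.9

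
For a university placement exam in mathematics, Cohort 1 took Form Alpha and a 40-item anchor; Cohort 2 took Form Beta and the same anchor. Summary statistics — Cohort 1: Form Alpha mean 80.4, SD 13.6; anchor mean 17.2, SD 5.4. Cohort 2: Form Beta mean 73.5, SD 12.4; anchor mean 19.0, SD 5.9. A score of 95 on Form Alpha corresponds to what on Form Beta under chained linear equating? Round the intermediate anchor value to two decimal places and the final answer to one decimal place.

81.9

Form Alpha → anchor (Cohort 1): v = (5.4/13.6)(95 − 80.4) + 17.2 = 23.00
anchor → Form Beta (Cohort 2): y = (12.4/5.9)(23.00 − 19.0) + 73.5 = 81.9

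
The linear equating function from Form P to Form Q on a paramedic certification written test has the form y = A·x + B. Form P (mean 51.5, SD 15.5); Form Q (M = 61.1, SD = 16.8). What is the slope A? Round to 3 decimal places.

1.084

A = SD_Y / SD_X = 16.8 / 15.5 = 1.084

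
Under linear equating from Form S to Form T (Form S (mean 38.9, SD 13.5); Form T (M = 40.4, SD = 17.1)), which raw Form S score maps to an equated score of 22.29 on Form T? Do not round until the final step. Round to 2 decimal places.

Invert y = (SD_Y/SD_X)(x − M_X) + M_Y:
x = (SD_X/SD_Y)(y − M_Y) + M_X = (13.5/17.1)(22.29 − 40.4) + 38.9
x = 0.789474 × -18.110 + 38.9 = 24.60

24.60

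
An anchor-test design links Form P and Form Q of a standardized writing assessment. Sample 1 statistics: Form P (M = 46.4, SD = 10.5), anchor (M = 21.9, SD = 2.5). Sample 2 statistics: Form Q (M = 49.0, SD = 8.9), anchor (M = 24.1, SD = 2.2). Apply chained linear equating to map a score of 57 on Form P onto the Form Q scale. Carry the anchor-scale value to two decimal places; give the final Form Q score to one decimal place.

50.3

Form P → anchor (Sample 1): v = (2.5/10.5)(57 − 46.4) + 21.9 = 24.42
anchor → Form Q (Sample 2): y = (8.9/2.2)(24.42 − 24.1) + 49.0 = 50.3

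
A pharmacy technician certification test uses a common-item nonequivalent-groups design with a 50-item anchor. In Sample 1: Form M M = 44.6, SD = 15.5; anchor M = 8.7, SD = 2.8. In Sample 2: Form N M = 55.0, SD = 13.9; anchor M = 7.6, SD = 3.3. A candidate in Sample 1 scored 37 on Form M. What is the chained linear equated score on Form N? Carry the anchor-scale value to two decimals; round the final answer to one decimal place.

Form M → anchor (Sample 1): v = (2.8/15.5)(37 − 44.6) + 8.7 = 7.33
anchor → Form N (Sample 2): y = (13.9/3.3)(7.33 − 7.6) + 55.0 = 53.9

53.9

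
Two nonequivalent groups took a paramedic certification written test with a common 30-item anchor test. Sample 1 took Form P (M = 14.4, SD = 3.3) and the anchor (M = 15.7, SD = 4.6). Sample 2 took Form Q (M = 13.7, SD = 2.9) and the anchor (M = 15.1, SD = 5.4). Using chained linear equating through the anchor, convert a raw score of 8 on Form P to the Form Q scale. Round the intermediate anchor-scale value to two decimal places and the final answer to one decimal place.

9.2

Form P → anchor (Sample 1): v = (4.6/3.3)(8 − 14.4) + 15.7 = 6.78
anchor → Form Q (Sample 2): y = (2.9/5.4)(6.78 − 15.1) + 13.7 = 9.2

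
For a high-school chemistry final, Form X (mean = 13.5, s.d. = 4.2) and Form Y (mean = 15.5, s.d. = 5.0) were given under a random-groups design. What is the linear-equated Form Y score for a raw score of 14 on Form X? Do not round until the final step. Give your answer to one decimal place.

16.1

Linear equating: y = (SD_Y/SD_X)(x − M_X) + M_Y
y = (5.0/4.2)(14 − 13.5) + 15.5
y = 1.190476 × 0.5 + 15.5 = 0.5952 + 15.5 = 16.1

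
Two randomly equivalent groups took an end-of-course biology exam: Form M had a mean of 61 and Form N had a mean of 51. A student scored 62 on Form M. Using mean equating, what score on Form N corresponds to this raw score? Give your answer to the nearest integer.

Mean equating: y = x + (M_Y − M_X) = 62 + (51 − 61) = 52

52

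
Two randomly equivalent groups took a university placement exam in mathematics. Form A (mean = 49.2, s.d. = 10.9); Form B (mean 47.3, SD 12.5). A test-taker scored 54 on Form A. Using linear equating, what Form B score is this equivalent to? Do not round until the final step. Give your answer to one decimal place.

Linear equating: y = (SD_Y/SD_X)(x − M_X) + M_Y
y = (12.5/10.9)(54 − 49.2) + 47.3
y = 1.146789 × 4.8 + 47.3 = 5.5046 + 47.3 = 52.8

52.8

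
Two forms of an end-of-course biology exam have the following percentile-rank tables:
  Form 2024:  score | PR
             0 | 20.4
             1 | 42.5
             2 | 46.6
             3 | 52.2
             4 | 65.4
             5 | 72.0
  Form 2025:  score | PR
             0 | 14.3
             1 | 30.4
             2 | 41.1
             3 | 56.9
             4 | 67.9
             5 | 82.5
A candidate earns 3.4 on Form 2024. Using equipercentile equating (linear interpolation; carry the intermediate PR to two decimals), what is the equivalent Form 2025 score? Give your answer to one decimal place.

PR of 3.4 on Form 2024: 52.2 + (3.4 − 3)/(4 − 3) × (65.4 − 52.2) = 57.48
On Form 2025, PR 57.48 falls between score 3 (PR 56.9) and 4 (PR 67.9).
Interpolate: 3 + (57.48 − 56.9)/(67.9 − 56.9) × (4 − 3) = 3.1

3.1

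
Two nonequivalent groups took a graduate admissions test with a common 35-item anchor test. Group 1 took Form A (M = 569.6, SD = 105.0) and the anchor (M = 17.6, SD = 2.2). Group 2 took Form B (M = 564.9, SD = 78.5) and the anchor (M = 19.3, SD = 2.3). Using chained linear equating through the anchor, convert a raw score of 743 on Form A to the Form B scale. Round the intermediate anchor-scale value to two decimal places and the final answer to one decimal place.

Form A → anchor (Group 1): v = (2.2/105.0)(743 − 569.6) + 17.6 = 21.23
anchor → Form B (Group 2): y = (78.5/2.3)(21.23 − 19.3) + 564.9 = 630.8

630.8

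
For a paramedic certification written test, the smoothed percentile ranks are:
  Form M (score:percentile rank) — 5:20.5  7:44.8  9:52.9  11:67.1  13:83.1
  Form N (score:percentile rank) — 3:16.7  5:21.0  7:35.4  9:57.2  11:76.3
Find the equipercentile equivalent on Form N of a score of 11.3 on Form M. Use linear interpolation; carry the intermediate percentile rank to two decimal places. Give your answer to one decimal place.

10.3

PR of 11.3 on Form M: 67.1 + (11.3 − 11)/(13 − 11) × (83.1 − 67.1) = 69.50
On Form N, PR 69.50 falls between score 9 (PR 57.2) and 11 (PR 76.3).
Interpolate: 9 + (69.50 − 57.2)/(76.3 − 57.2) × (11 − 9) = 10.3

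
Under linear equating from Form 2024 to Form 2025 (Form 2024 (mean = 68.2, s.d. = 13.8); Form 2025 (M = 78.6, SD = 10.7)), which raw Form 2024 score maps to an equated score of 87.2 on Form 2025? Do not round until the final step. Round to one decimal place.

Invert y = (SD_Y/SD_X)(x − M_X) + M_Y:
x = (SD_X/SD_Y)(y − M_Y) + M_X = (13.8/10.7)(87.2 − 78.6) + 68.2
x = 1.289720 × 8.600 + 68.2 = 79.3

79.3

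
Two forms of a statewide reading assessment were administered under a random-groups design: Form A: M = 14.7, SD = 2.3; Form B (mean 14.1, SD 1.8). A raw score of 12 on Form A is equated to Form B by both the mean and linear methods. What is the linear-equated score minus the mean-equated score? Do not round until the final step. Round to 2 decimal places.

Mean-equated: 12 + (14.1 − 14.7) = 11.40
Linear-equated: (1.8/2.3)(12 − 14.7) + 14.1 = 11.987
Difference = 11.987 − 11.40 = 0.59

0.59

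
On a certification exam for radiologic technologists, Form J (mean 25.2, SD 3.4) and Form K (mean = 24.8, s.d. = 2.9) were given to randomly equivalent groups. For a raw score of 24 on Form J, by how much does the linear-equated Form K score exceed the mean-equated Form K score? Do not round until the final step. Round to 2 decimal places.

0.18

Mean-equated: 24 + (24.8 − 25.2) = 23.60
Linear-equated: (2.9/3.4)(24 − 25.2) + 24.8 = 23.776
Difference = 23.776 − 23.60 = 0.18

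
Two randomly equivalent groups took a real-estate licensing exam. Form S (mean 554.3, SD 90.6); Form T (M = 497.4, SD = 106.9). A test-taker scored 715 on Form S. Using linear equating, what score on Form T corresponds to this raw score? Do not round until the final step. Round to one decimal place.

Linear equating: y = (SD_Y/SD_X)(x − M_X) + M_Y
y = (106.9/90.6)(715 − 554.3) + 497.4
y = 1.179912 × 160.7 + 497.4 = 189.6118 + 497.4 = 687.0

687.0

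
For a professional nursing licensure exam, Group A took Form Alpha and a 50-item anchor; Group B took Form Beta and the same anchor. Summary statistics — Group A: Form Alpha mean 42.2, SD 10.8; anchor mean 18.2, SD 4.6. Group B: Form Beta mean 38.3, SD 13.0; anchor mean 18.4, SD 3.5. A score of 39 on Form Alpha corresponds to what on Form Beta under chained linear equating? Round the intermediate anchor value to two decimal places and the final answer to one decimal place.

32.5

Form Alpha → anchor (Group A): v = (4.6/10.8)(39 − 42.2) + 18.2 = 16.84
anchor → Form Beta (Group B): y = (13.0/3.5)(16.84 − 18.4) + 38.3 = 32.5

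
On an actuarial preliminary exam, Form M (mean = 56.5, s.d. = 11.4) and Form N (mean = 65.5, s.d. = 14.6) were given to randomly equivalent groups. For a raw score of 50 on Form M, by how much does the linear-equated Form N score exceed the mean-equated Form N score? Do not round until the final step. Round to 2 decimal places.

-1.82

Mean-equated: 50 + (65.5 − 56.5) = 59.00
Linear-equated: (14.6/11.4)(50 − 56.5) + 65.5 = 57.175
Difference = 57.175 − 59.00 = -1.82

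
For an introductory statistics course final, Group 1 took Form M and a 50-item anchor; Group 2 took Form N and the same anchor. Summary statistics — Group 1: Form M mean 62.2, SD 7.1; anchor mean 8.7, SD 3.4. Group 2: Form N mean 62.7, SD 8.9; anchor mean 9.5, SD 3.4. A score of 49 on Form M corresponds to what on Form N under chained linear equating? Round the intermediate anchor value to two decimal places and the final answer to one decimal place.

44.1

Form M → anchor (Group 1): v = (3.4/7.1)(49 − 62.2) + 8.7 = 2.38
anchor → Form N (Group 2): y = (8.9/3.4)(2.38 − 9.5) + 62.7 = 44.1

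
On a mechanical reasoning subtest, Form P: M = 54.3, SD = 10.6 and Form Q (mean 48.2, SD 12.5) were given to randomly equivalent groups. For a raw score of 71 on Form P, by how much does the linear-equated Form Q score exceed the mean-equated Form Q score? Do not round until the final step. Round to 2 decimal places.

2.99

Mean-equated: 71 + (48.2 − 54.3) = 64.90
Linear-equated: (12.5/10.6)(71 − 54.3) + 48.2 = 67.893
Difference = 67.893 − 64.90 = 2.99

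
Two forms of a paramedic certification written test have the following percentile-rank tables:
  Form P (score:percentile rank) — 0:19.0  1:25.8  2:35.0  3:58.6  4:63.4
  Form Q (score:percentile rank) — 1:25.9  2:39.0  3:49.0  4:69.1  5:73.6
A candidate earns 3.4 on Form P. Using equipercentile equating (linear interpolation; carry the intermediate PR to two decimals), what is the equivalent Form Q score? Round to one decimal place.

PR of 3.4 on Form P: 58.6 + (3.4 − 3)/(4 − 3) × (63.4 − 58.6) = 60.52
On Form Q, PR 60.52 falls between score 3 (PR 49.0) and 4 (PR 69.1).
Interpolate: 3 + (60.52 − 49.0)/(69.1 − 49.0) × (4 − 3) = 3.6

3.6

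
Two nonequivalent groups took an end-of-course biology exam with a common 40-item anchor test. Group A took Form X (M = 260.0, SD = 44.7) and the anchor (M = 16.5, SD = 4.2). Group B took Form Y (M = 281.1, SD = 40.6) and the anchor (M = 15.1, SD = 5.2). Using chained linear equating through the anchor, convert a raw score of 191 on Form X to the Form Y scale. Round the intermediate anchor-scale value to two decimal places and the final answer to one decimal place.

241.4

Form X → anchor (Group A): v = (4.2/44.7)(191 − 260.0) + 16.5 = 10.02
anchor → Form Y (Group B): y = (40.6/5.2)(10.02 − 15.1) + 281.1 = 241.4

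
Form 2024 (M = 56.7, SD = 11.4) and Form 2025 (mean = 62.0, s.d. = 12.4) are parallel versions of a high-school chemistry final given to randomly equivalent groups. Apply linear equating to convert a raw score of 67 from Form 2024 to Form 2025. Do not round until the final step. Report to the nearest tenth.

73.2

Linear equating: y = (SD_Y/SD_X)(x − M_X) + M_Y
y = (12.4/11.4)(67 − 56.7) + 62.0
y = 1.087719 × 10.3 + 62.0 = 11.2035 + 62.0 = 73.2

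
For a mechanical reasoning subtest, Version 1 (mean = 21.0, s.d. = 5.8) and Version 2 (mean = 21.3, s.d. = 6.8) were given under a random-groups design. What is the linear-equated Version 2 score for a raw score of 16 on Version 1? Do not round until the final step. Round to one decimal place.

15.4

Linear equating: y = (SD_Y/SD_X)(x − M_X) + M_Y
y = (6.8/5.8)(16 − 21.0) + 21.3
y = 1.172414 × -5.0 + 21.3 = -5.8621 + 21.3 = 15.4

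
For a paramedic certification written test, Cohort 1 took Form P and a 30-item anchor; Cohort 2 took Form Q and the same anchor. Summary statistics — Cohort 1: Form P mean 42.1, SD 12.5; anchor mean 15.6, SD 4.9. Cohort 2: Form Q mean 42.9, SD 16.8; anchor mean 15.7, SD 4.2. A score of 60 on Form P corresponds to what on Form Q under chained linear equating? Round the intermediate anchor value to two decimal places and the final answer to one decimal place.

70.6

Form P → anchor (Cohort 1): v = (4.9/12.5)(60 − 42.1) + 15.6 = 22.62
anchor → Form Q (Cohort 2): y = (16.8/4.2)(22.62 − 15.7) + 42.9 = 70.6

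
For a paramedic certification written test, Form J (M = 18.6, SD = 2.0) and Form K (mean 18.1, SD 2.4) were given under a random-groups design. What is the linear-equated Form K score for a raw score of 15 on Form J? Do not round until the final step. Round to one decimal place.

Linear equating: y = (SD_Y/SD_X)(x − M_X) + M_Y
y = (2.4/2.0)(15 − 18.6) + 18.1
y = 1.200000 × -3.6 + 18.1 = -4.3200 + 18.1 = 13.8

13.8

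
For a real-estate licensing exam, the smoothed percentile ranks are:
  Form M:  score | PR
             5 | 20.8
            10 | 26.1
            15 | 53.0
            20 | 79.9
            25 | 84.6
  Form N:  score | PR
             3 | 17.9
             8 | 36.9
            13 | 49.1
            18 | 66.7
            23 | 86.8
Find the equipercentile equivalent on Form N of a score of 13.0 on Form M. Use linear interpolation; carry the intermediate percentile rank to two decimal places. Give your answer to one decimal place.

PR of 13.0 on Form M: 26.1 + (13.0 − 10)/(15 − 10) × (53.0 − 26.1) = 42.24
On Form N, PR 42.24 falls between score 8 (PR 36.9) and 13 (PR 49.1).
Interpolate: 8 + (42.24 − 36.9)/(49.1 − 36.9) × (13 − 8) = 10.2

10.2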